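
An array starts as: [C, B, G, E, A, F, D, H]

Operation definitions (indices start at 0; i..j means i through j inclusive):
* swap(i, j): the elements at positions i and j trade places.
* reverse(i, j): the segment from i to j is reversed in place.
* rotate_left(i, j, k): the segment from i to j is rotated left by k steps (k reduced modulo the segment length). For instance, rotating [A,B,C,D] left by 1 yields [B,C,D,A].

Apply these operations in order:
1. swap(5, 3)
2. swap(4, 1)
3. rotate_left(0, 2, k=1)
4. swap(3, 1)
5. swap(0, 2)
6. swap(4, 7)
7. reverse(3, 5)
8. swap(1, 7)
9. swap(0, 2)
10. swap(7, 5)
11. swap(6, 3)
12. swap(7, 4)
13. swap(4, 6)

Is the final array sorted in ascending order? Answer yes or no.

After 1 (swap(5, 3)): [C, B, G, F, A, E, D, H]
After 2 (swap(4, 1)): [C, A, G, F, B, E, D, H]
After 3 (rotate_left(0, 2, k=1)): [A, G, C, F, B, E, D, H]
After 4 (swap(3, 1)): [A, F, C, G, B, E, D, H]
After 5 (swap(0, 2)): [C, F, A, G, B, E, D, H]
After 6 (swap(4, 7)): [C, F, A, G, H, E, D, B]
After 7 (reverse(3, 5)): [C, F, A, E, H, G, D, B]
After 8 (swap(1, 7)): [C, B, A, E, H, G, D, F]
After 9 (swap(0, 2)): [A, B, C, E, H, G, D, F]
After 10 (swap(7, 5)): [A, B, C, E, H, F, D, G]
After 11 (swap(6, 3)): [A, B, C, D, H, F, E, G]
After 12 (swap(7, 4)): [A, B, C, D, G, F, E, H]
After 13 (swap(4, 6)): [A, B, C, D, E, F, G, H]

Answer: yes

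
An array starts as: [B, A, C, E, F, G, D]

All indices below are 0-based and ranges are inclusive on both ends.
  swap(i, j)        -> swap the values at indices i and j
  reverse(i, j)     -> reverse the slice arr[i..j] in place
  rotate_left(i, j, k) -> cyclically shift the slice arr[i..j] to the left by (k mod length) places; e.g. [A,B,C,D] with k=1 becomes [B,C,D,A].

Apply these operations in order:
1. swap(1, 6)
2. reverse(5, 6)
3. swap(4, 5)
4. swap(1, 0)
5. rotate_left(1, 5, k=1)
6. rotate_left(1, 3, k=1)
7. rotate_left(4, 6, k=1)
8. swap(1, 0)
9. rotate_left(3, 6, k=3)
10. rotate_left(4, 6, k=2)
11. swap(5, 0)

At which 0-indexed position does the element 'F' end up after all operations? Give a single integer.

Answer: 3

Derivation:
After 1 (swap(1, 6)): [B, D, C, E, F, G, A]
After 2 (reverse(5, 6)): [B, D, C, E, F, A, G]
After 3 (swap(4, 5)): [B, D, C, E, A, F, G]
After 4 (swap(1, 0)): [D, B, C, E, A, F, G]
After 5 (rotate_left(1, 5, k=1)): [D, C, E, A, F, B, G]
After 6 (rotate_left(1, 3, k=1)): [D, E, A, C, F, B, G]
After 7 (rotate_left(4, 6, k=1)): [D, E, A, C, B, G, F]
After 8 (swap(1, 0)): [E, D, A, C, B, G, F]
After 9 (rotate_left(3, 6, k=3)): [E, D, A, F, C, B, G]
After 10 (rotate_left(4, 6, k=2)): [E, D, A, F, G, C, B]
After 11 (swap(5, 0)): [C, D, A, F, G, E, B]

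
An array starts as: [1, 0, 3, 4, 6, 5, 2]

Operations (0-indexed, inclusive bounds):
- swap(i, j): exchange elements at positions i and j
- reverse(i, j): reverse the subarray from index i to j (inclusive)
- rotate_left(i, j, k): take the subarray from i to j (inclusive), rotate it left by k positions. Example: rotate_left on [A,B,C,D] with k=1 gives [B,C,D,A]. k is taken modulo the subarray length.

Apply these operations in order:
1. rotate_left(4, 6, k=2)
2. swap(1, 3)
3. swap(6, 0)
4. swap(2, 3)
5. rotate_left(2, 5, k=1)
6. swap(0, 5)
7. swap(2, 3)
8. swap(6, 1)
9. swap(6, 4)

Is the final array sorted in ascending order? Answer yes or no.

After 1 (rotate_left(4, 6, k=2)): [1, 0, 3, 4, 2, 6, 5]
After 2 (swap(1, 3)): [1, 4, 3, 0, 2, 6, 5]
After 3 (swap(6, 0)): [5, 4, 3, 0, 2, 6, 1]
After 4 (swap(2, 3)): [5, 4, 0, 3, 2, 6, 1]
After 5 (rotate_left(2, 5, k=1)): [5, 4, 3, 2, 6, 0, 1]
After 6 (swap(0, 5)): [0, 4, 3, 2, 6, 5, 1]
After 7 (swap(2, 3)): [0, 4, 2, 3, 6, 5, 1]
After 8 (swap(6, 1)): [0, 1, 2, 3, 6, 5, 4]
After 9 (swap(6, 4)): [0, 1, 2, 3, 4, 5, 6]

Answer: yes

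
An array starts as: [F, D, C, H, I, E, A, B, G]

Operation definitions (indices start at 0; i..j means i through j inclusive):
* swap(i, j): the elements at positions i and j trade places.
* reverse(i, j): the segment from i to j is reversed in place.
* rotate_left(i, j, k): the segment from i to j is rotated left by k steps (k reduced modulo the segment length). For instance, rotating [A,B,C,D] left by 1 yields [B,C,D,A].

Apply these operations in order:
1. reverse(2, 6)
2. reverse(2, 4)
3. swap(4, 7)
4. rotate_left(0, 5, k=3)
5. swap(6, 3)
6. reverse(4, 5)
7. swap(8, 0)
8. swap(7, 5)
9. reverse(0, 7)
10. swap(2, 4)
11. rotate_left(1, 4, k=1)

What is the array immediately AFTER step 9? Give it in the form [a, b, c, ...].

After 1 (reverse(2, 6)): [F, D, A, E, I, H, C, B, G]
After 2 (reverse(2, 4)): [F, D, I, E, A, H, C, B, G]
After 3 (swap(4, 7)): [F, D, I, E, B, H, C, A, G]
After 4 (rotate_left(0, 5, k=3)): [E, B, H, F, D, I, C, A, G]
After 5 (swap(6, 3)): [E, B, H, C, D, I, F, A, G]
After 6 (reverse(4, 5)): [E, B, H, C, I, D, F, A, G]
After 7 (swap(8, 0)): [G, B, H, C, I, D, F, A, E]
After 8 (swap(7, 5)): [G, B, H, C, I, A, F, D, E]
After 9 (reverse(0, 7)): [D, F, A, I, C, H, B, G, E]

Answer: [D, F, A, I, C, H, B, G, E]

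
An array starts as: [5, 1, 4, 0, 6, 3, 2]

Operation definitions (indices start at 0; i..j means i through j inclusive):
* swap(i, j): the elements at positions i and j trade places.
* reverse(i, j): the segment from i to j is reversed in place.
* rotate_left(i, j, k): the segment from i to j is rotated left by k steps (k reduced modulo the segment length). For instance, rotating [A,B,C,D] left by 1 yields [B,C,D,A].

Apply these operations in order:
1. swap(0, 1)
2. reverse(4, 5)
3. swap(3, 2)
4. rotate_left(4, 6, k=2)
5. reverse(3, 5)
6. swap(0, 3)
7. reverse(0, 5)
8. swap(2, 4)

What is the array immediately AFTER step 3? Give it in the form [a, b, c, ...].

Answer: [1, 5, 0, 4, 3, 6, 2]

Derivation:
After 1 (swap(0, 1)): [1, 5, 4, 0, 6, 3, 2]
After 2 (reverse(4, 5)): [1, 5, 4, 0, 3, 6, 2]
After 3 (swap(3, 2)): [1, 5, 0, 4, 3, 6, 2]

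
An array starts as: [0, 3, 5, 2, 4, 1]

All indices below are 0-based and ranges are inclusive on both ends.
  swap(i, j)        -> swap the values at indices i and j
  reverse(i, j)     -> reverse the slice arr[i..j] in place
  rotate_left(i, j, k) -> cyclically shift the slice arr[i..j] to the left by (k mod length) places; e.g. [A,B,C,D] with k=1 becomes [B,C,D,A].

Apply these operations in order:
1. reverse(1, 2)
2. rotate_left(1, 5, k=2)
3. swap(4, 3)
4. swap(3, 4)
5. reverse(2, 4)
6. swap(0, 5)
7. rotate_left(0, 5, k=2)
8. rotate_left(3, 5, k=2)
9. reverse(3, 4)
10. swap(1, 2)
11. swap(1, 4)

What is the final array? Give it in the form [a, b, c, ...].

After 1 (reverse(1, 2)): [0, 5, 3, 2, 4, 1]
After 2 (rotate_left(1, 5, k=2)): [0, 2, 4, 1, 5, 3]
After 3 (swap(4, 3)): [0, 2, 4, 5, 1, 3]
After 4 (swap(3, 4)): [0, 2, 4, 1, 5, 3]
After 5 (reverse(2, 4)): [0, 2, 5, 1, 4, 3]
After 6 (swap(0, 5)): [3, 2, 5, 1, 4, 0]
After 7 (rotate_left(0, 5, k=2)): [5, 1, 4, 0, 3, 2]
After 8 (rotate_left(3, 5, k=2)): [5, 1, 4, 2, 0, 3]
After 9 (reverse(3, 4)): [5, 1, 4, 0, 2, 3]
After 10 (swap(1, 2)): [5, 4, 1, 0, 2, 3]
After 11 (swap(1, 4)): [5, 2, 1, 0, 4, 3]

Answer: [5, 2, 1, 0, 4, 3]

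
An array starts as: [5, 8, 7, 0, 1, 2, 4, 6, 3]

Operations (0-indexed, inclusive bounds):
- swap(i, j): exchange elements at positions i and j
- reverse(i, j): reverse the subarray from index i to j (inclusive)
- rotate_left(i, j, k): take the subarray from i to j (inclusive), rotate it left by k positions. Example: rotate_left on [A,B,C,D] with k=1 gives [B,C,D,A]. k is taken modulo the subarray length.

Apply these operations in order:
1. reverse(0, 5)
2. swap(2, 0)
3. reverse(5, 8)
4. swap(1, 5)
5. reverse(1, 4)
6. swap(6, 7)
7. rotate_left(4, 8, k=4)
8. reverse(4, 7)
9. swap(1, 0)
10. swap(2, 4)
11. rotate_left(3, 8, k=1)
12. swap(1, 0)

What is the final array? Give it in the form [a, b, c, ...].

Answer: [0, 8, 4, 7, 1, 3, 5, 6, 2]

Derivation:
After 1 (reverse(0, 5)): [2, 1, 0, 7, 8, 5, 4, 6, 3]
After 2 (swap(2, 0)): [0, 1, 2, 7, 8, 5, 4, 6, 3]
After 3 (reverse(5, 8)): [0, 1, 2, 7, 8, 3, 6, 4, 5]
After 4 (swap(1, 5)): [0, 3, 2, 7, 8, 1, 6, 4, 5]
After 5 (reverse(1, 4)): [0, 8, 7, 2, 3, 1, 6, 4, 5]
After 6 (swap(6, 7)): [0, 8, 7, 2, 3, 1, 4, 6, 5]
After 7 (rotate_left(4, 8, k=4)): [0, 8, 7, 2, 5, 3, 1, 4, 6]
After 8 (reverse(4, 7)): [0, 8, 7, 2, 4, 1, 3, 5, 6]
After 9 (swap(1, 0)): [8, 0, 7, 2, 4, 1, 3, 5, 6]
After 10 (swap(2, 4)): [8, 0, 4, 2, 7, 1, 3, 5, 6]
After 11 (rotate_left(3, 8, k=1)): [8, 0, 4, 7, 1, 3, 5, 6, 2]
After 12 (swap(1, 0)): [0, 8, 4, 7, 1, 3, 5, 6, 2]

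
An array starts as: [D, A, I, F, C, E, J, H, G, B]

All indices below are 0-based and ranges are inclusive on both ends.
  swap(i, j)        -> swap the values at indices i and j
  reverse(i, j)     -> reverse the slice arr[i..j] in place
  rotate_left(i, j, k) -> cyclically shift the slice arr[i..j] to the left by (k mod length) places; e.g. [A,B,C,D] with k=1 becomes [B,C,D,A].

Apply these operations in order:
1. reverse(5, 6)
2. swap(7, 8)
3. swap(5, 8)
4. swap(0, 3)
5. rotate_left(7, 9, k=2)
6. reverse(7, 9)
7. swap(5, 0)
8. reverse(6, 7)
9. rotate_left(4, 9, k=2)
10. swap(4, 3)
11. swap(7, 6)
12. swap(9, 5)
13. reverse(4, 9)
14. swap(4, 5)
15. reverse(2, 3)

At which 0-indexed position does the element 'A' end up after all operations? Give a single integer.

Answer: 1

Derivation:
After 1 (reverse(5, 6)): [D, A, I, F, C, J, E, H, G, B]
After 2 (swap(7, 8)): [D, A, I, F, C, J, E, G, H, B]
After 3 (swap(5, 8)): [D, A, I, F, C, H, E, G, J, B]
After 4 (swap(0, 3)): [F, A, I, D, C, H, E, G, J, B]
After 5 (rotate_left(7, 9, k=2)): [F, A, I, D, C, H, E, B, G, J]
After 6 (reverse(7, 9)): [F, A, I, D, C, H, E, J, G, B]
After 7 (swap(5, 0)): [H, A, I, D, C, F, E, J, G, B]
After 8 (reverse(6, 7)): [H, A, I, D, C, F, J, E, G, B]
After 9 (rotate_left(4, 9, k=2)): [H, A, I, D, J, E, G, B, C, F]
After 10 (swap(4, 3)): [H, A, I, J, D, E, G, B, C, F]
After 11 (swap(7, 6)): [H, A, I, J, D, E, B, G, C, F]
After 12 (swap(9, 5)): [H, A, I, J, D, F, B, G, C, E]
After 13 (reverse(4, 9)): [H, A, I, J, E, C, G, B, F, D]
After 14 (swap(4, 5)): [H, A, I, J, C, E, G, B, F, D]
After 15 (reverse(2, 3)): [H, A, J, I, C, E, G, B, F, D]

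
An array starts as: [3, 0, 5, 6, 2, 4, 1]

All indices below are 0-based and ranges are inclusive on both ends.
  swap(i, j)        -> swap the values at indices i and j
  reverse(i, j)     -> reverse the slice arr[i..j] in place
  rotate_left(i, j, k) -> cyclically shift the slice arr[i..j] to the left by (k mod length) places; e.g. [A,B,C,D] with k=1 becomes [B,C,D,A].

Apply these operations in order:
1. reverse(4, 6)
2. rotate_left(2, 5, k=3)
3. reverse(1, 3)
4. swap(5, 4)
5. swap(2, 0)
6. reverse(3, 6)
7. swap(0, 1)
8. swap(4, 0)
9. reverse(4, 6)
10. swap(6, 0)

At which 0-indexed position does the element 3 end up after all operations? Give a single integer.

After 1 (reverse(4, 6)): [3, 0, 5, 6, 1, 4, 2]
After 2 (rotate_left(2, 5, k=3)): [3, 0, 4, 5, 6, 1, 2]
After 3 (reverse(1, 3)): [3, 5, 4, 0, 6, 1, 2]
After 4 (swap(5, 4)): [3, 5, 4, 0, 1, 6, 2]
After 5 (swap(2, 0)): [4, 5, 3, 0, 1, 6, 2]
After 6 (reverse(3, 6)): [4, 5, 3, 2, 6, 1, 0]
After 7 (swap(0, 1)): [5, 4, 3, 2, 6, 1, 0]
After 8 (swap(4, 0)): [6, 4, 3, 2, 5, 1, 0]
After 9 (reverse(4, 6)): [6, 4, 3, 2, 0, 1, 5]
After 10 (swap(6, 0)): [5, 4, 3, 2, 0, 1, 6]

Answer: 2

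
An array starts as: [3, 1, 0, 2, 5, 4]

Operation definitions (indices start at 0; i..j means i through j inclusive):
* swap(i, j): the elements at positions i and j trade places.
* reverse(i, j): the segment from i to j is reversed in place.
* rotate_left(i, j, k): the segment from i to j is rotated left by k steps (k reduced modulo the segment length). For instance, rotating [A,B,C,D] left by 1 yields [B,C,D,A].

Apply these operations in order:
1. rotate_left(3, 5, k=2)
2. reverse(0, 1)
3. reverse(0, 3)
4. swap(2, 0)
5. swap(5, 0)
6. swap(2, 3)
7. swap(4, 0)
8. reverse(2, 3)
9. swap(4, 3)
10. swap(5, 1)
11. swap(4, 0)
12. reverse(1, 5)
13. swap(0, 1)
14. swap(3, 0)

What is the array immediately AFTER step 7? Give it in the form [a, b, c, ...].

Answer: [2, 0, 1, 4, 5, 3]

Derivation:
After 1 (rotate_left(3, 5, k=2)): [3, 1, 0, 4, 2, 5]
After 2 (reverse(0, 1)): [1, 3, 0, 4, 2, 5]
After 3 (reverse(0, 3)): [4, 0, 3, 1, 2, 5]
After 4 (swap(2, 0)): [3, 0, 4, 1, 2, 5]
After 5 (swap(5, 0)): [5, 0, 4, 1, 2, 3]
After 6 (swap(2, 3)): [5, 0, 1, 4, 2, 3]
After 7 (swap(4, 0)): [2, 0, 1, 4, 5, 3]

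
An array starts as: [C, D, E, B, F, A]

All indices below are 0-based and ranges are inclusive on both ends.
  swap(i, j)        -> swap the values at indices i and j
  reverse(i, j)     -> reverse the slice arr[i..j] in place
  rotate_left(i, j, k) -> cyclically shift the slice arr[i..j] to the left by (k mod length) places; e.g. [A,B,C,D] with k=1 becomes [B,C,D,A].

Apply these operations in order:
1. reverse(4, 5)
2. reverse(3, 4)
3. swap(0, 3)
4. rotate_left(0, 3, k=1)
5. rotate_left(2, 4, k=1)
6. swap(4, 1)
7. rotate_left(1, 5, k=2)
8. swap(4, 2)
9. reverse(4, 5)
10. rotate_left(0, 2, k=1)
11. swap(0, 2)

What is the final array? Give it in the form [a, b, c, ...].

Answer: [D, C, B, F, A, E]

Derivation:
After 1 (reverse(4, 5)): [C, D, E, B, A, F]
After 2 (reverse(3, 4)): [C, D, E, A, B, F]
After 3 (swap(0, 3)): [A, D, E, C, B, F]
After 4 (rotate_left(0, 3, k=1)): [D, E, C, A, B, F]
After 5 (rotate_left(2, 4, k=1)): [D, E, A, B, C, F]
After 6 (swap(4, 1)): [D, C, A, B, E, F]
After 7 (rotate_left(1, 5, k=2)): [D, B, E, F, C, A]
After 8 (swap(4, 2)): [D, B, C, F, E, A]
After 9 (reverse(4, 5)): [D, B, C, F, A, E]
After 10 (rotate_left(0, 2, k=1)): [B, C, D, F, A, E]
After 11 (swap(0, 2)): [D, C, B, F, A, E]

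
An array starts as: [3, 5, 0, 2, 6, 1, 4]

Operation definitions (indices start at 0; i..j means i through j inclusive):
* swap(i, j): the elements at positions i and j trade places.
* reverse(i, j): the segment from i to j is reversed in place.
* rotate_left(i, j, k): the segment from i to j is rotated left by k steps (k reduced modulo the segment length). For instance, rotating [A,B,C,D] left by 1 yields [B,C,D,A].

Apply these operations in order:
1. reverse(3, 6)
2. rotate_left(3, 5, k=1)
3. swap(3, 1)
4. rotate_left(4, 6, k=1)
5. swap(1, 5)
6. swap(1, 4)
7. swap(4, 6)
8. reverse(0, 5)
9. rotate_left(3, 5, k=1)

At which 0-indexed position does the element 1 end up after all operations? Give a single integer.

After 1 (reverse(3, 6)): [3, 5, 0, 4, 1, 6, 2]
After 2 (rotate_left(3, 5, k=1)): [3, 5, 0, 1, 6, 4, 2]
After 3 (swap(3, 1)): [3, 1, 0, 5, 6, 4, 2]
After 4 (rotate_left(4, 6, k=1)): [3, 1, 0, 5, 4, 2, 6]
After 5 (swap(1, 5)): [3, 2, 0, 5, 4, 1, 6]
After 6 (swap(1, 4)): [3, 4, 0, 5, 2, 1, 6]
After 7 (swap(4, 6)): [3, 4, 0, 5, 6, 1, 2]
After 8 (reverse(0, 5)): [1, 6, 5, 0, 4, 3, 2]
After 9 (rotate_left(3, 5, k=1)): [1, 6, 5, 4, 3, 0, 2]

Answer: 0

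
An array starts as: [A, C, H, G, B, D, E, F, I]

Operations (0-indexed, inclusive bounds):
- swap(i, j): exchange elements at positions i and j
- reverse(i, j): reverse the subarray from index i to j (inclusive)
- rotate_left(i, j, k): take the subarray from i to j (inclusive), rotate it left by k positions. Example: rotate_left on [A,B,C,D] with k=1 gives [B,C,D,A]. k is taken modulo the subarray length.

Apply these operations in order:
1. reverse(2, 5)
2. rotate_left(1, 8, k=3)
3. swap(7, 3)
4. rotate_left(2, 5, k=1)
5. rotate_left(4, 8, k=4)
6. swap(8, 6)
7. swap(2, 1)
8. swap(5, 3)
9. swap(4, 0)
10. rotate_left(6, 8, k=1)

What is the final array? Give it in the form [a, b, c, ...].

Answer: [B, D, G, I, A, F, C, H, E]

Derivation:
After 1 (reverse(2, 5)): [A, C, D, B, G, H, E, F, I]
After 2 (rotate_left(1, 8, k=3)): [A, G, H, E, F, I, C, D, B]
After 3 (swap(7, 3)): [A, G, H, D, F, I, C, E, B]
After 4 (rotate_left(2, 5, k=1)): [A, G, D, F, I, H, C, E, B]
After 5 (rotate_left(4, 8, k=4)): [A, G, D, F, B, I, H, C, E]
After 6 (swap(8, 6)): [A, G, D, F, B, I, E, C, H]
After 7 (swap(2, 1)): [A, D, G, F, B, I, E, C, H]
After 8 (swap(5, 3)): [A, D, G, I, B, F, E, C, H]
After 9 (swap(4, 0)): [B, D, G, I, A, F, E, C, H]
After 10 (rotate_left(6, 8, k=1)): [B, D, G, I, A, F, C, H, E]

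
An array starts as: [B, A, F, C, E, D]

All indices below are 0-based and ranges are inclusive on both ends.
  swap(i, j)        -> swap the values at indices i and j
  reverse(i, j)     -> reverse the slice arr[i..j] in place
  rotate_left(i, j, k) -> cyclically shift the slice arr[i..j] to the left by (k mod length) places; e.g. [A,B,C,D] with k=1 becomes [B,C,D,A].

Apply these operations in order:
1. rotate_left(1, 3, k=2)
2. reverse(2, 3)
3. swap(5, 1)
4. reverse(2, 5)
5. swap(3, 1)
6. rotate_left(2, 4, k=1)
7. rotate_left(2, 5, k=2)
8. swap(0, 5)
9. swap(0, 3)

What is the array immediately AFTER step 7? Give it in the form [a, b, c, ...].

Answer: [B, E, C, F, D, A]

Derivation:
After 1 (rotate_left(1, 3, k=2)): [B, C, A, F, E, D]
After 2 (reverse(2, 3)): [B, C, F, A, E, D]
After 3 (swap(5, 1)): [B, D, F, A, E, C]
After 4 (reverse(2, 5)): [B, D, C, E, A, F]
After 5 (swap(3, 1)): [B, E, C, D, A, F]
After 6 (rotate_left(2, 4, k=1)): [B, E, D, A, C, F]
After 7 (rotate_left(2, 5, k=2)): [B, E, C, F, D, A]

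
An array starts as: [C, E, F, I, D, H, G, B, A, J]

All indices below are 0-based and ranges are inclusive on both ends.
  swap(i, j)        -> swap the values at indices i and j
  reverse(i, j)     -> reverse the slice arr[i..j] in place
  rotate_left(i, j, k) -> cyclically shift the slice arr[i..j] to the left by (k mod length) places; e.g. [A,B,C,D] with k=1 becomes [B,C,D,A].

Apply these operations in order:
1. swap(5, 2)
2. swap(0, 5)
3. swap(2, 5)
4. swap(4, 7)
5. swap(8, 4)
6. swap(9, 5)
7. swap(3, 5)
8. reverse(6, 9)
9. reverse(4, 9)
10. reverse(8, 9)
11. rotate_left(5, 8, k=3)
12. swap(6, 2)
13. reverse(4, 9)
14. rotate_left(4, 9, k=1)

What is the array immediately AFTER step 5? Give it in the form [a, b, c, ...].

After 1 (swap(5, 2)): [C, E, H, I, D, F, G, B, A, J]
After 2 (swap(0, 5)): [F, E, H, I, D, C, G, B, A, J]
After 3 (swap(2, 5)): [F, E, C, I, D, H, G, B, A, J]
After 4 (swap(4, 7)): [F, E, C, I, B, H, G, D, A, J]
After 5 (swap(8, 4)): [F, E, C, I, A, H, G, D, B, J]

Answer: [F, E, C, I, A, H, G, D, B, J]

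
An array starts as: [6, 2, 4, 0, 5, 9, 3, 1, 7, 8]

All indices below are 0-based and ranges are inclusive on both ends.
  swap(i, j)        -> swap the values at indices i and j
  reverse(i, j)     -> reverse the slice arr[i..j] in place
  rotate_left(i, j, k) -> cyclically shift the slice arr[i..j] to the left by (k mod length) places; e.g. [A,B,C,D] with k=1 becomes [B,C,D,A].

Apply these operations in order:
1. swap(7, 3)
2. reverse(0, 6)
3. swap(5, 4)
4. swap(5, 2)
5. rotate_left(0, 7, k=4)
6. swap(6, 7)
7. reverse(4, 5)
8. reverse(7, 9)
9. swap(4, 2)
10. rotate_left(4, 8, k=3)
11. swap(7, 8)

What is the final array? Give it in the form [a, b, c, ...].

After 1 (swap(7, 3)): [6, 2, 4, 1, 5, 9, 3, 0, 7, 8]
After 2 (reverse(0, 6)): [3, 9, 5, 1, 4, 2, 6, 0, 7, 8]
After 3 (swap(5, 4)): [3, 9, 5, 1, 2, 4, 6, 0, 7, 8]
After 4 (swap(5, 2)): [3, 9, 4, 1, 2, 5, 6, 0, 7, 8]
After 5 (rotate_left(0, 7, k=4)): [2, 5, 6, 0, 3, 9, 4, 1, 7, 8]
After 6 (swap(6, 7)): [2, 5, 6, 0, 3, 9, 1, 4, 7, 8]
After 7 (reverse(4, 5)): [2, 5, 6, 0, 9, 3, 1, 4, 7, 8]
After 8 (reverse(7, 9)): [2, 5, 6, 0, 9, 3, 1, 8, 7, 4]
After 9 (swap(4, 2)): [2, 5, 9, 0, 6, 3, 1, 8, 7, 4]
After 10 (rotate_left(4, 8, k=3)): [2, 5, 9, 0, 8, 7, 6, 3, 1, 4]
After 11 (swap(7, 8)): [2, 5, 9, 0, 8, 7, 6, 1, 3, 4]

Answer: [2, 5, 9, 0, 8, 7, 6, 1, 3, 4]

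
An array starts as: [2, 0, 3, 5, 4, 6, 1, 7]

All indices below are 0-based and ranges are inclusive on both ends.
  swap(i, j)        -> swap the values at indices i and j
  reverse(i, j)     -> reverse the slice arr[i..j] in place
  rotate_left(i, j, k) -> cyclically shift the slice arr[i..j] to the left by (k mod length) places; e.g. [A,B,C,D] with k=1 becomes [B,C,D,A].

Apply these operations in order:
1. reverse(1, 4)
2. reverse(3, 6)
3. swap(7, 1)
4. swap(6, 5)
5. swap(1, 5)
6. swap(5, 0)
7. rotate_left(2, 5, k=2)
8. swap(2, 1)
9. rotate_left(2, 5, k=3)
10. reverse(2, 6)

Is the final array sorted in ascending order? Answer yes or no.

After 1 (reverse(1, 4)): [2, 4, 5, 3, 0, 6, 1, 7]
After 2 (reverse(3, 6)): [2, 4, 5, 1, 6, 0, 3, 7]
After 3 (swap(7, 1)): [2, 7, 5, 1, 6, 0, 3, 4]
After 4 (swap(6, 5)): [2, 7, 5, 1, 6, 3, 0, 4]
After 5 (swap(1, 5)): [2, 3, 5, 1, 6, 7, 0, 4]
After 6 (swap(5, 0)): [7, 3, 5, 1, 6, 2, 0, 4]
After 7 (rotate_left(2, 5, k=2)): [7, 3, 6, 2, 5, 1, 0, 4]
After 8 (swap(2, 1)): [7, 6, 3, 2, 5, 1, 0, 4]
After 9 (rotate_left(2, 5, k=3)): [7, 6, 1, 3, 2, 5, 0, 4]
After 10 (reverse(2, 6)): [7, 6, 0, 5, 2, 3, 1, 4]

Answer: no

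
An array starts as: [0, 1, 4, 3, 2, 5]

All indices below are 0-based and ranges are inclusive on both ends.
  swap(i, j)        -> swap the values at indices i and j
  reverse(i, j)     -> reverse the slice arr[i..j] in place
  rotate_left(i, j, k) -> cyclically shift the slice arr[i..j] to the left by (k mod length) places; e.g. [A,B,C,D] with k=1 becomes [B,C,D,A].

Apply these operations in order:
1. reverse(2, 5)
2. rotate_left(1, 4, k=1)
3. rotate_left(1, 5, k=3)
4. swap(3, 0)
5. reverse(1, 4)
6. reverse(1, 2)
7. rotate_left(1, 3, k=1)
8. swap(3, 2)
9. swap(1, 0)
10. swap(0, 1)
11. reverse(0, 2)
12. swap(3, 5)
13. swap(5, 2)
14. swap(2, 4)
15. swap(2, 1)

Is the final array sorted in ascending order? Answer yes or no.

Answer: yes

Derivation:
After 1 (reverse(2, 5)): [0, 1, 5, 2, 3, 4]
After 2 (rotate_left(1, 4, k=1)): [0, 5, 2, 3, 1, 4]
After 3 (rotate_left(1, 5, k=3)): [0, 1, 4, 5, 2, 3]
After 4 (swap(3, 0)): [5, 1, 4, 0, 2, 3]
After 5 (reverse(1, 4)): [5, 2, 0, 4, 1, 3]
After 6 (reverse(1, 2)): [5, 0, 2, 4, 1, 3]
After 7 (rotate_left(1, 3, k=1)): [5, 2, 4, 0, 1, 3]
After 8 (swap(3, 2)): [5, 2, 0, 4, 1, 3]
After 9 (swap(1, 0)): [2, 5, 0, 4, 1, 3]
After 10 (swap(0, 1)): [5, 2, 0, 4, 1, 3]
After 11 (reverse(0, 2)): [0, 2, 5, 4, 1, 3]
After 12 (swap(3, 5)): [0, 2, 5, 3, 1, 4]
After 13 (swap(5, 2)): [0, 2, 4, 3, 1, 5]
After 14 (swap(2, 4)): [0, 2, 1, 3, 4, 5]
After 15 (swap(2, 1)): [0, 1, 2, 3, 4, 5]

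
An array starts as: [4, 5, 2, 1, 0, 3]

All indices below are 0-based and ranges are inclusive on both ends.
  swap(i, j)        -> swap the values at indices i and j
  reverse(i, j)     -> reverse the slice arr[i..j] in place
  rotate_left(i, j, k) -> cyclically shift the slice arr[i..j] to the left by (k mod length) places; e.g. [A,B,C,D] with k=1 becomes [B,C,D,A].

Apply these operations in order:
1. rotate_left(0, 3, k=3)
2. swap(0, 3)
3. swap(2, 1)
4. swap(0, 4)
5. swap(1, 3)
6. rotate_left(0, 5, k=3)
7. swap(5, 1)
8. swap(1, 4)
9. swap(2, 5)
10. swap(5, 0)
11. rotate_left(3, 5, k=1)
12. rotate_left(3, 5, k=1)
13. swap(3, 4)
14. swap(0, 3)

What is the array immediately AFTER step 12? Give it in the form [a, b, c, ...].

After 1 (rotate_left(0, 3, k=3)): [1, 4, 5, 2, 0, 3]
After 2 (swap(0, 3)): [2, 4, 5, 1, 0, 3]
After 3 (swap(2, 1)): [2, 5, 4, 1, 0, 3]
After 4 (swap(0, 4)): [0, 5, 4, 1, 2, 3]
After 5 (swap(1, 3)): [0, 1, 4, 5, 2, 3]
After 6 (rotate_left(0, 5, k=3)): [5, 2, 3, 0, 1, 4]
After 7 (swap(5, 1)): [5, 4, 3, 0, 1, 2]
After 8 (swap(1, 4)): [5, 1, 3, 0, 4, 2]
After 9 (swap(2, 5)): [5, 1, 2, 0, 4, 3]
After 10 (swap(5, 0)): [3, 1, 2, 0, 4, 5]
After 11 (rotate_left(3, 5, k=1)): [3, 1, 2, 4, 5, 0]
After 12 (rotate_left(3, 5, k=1)): [3, 1, 2, 5, 0, 4]

Answer: [3, 1, 2, 5, 0, 4]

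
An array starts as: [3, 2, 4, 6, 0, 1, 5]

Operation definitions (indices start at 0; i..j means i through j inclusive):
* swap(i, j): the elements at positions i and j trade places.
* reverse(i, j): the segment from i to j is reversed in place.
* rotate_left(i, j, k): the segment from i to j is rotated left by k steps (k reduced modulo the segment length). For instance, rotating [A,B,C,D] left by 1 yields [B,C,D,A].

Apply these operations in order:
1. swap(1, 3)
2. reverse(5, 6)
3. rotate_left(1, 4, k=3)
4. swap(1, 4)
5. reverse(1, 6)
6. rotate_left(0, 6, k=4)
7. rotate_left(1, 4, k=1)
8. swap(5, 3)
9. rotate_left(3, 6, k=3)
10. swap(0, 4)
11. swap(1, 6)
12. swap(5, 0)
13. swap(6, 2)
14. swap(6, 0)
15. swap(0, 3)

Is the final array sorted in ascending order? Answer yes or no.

Answer: yes

Derivation:
After 1 (swap(1, 3)): [3, 6, 4, 2, 0, 1, 5]
After 2 (reverse(5, 6)): [3, 6, 4, 2, 0, 5, 1]
After 3 (rotate_left(1, 4, k=3)): [3, 0, 6, 4, 2, 5, 1]
After 4 (swap(1, 4)): [3, 2, 6, 4, 0, 5, 1]
After 5 (reverse(1, 6)): [3, 1, 5, 0, 4, 6, 2]
After 6 (rotate_left(0, 6, k=4)): [4, 6, 2, 3, 1, 5, 0]
After 7 (rotate_left(1, 4, k=1)): [4, 2, 3, 1, 6, 5, 0]
After 8 (swap(5, 3)): [4, 2, 3, 5, 6, 1, 0]
After 9 (rotate_left(3, 6, k=3)): [4, 2, 3, 0, 5, 6, 1]
After 10 (swap(0, 4)): [5, 2, 3, 0, 4, 6, 1]
After 11 (swap(1, 6)): [5, 1, 3, 0, 4, 6, 2]
After 12 (swap(5, 0)): [6, 1, 3, 0, 4, 5, 2]
After 13 (swap(6, 2)): [6, 1, 2, 0, 4, 5, 3]
After 14 (swap(6, 0)): [3, 1, 2, 0, 4, 5, 6]
After 15 (swap(0, 3)): [0, 1, 2, 3, 4, 5, 6]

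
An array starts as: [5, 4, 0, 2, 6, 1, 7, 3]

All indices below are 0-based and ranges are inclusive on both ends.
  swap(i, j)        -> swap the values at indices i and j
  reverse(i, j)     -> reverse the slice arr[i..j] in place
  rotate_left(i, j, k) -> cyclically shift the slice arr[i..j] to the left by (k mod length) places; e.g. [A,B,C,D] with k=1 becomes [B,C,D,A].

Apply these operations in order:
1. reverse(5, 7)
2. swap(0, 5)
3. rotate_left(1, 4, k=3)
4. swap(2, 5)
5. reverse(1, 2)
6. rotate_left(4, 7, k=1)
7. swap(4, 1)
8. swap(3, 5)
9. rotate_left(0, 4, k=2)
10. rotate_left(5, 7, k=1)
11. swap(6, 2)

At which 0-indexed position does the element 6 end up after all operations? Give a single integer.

After 1 (reverse(5, 7)): [5, 4, 0, 2, 6, 3, 7, 1]
After 2 (swap(0, 5)): [3, 4, 0, 2, 6, 5, 7, 1]
After 3 (rotate_left(1, 4, k=3)): [3, 6, 4, 0, 2, 5, 7, 1]
After 4 (swap(2, 5)): [3, 6, 5, 0, 2, 4, 7, 1]
After 5 (reverse(1, 2)): [3, 5, 6, 0, 2, 4, 7, 1]
After 6 (rotate_left(4, 7, k=1)): [3, 5, 6, 0, 4, 7, 1, 2]
After 7 (swap(4, 1)): [3, 4, 6, 0, 5, 7, 1, 2]
After 8 (swap(3, 5)): [3, 4, 6, 7, 5, 0, 1, 2]
After 9 (rotate_left(0, 4, k=2)): [6, 7, 5, 3, 4, 0, 1, 2]
After 10 (rotate_left(5, 7, k=1)): [6, 7, 5, 3, 4, 1, 2, 0]
After 11 (swap(6, 2)): [6, 7, 2, 3, 4, 1, 5, 0]

Answer: 0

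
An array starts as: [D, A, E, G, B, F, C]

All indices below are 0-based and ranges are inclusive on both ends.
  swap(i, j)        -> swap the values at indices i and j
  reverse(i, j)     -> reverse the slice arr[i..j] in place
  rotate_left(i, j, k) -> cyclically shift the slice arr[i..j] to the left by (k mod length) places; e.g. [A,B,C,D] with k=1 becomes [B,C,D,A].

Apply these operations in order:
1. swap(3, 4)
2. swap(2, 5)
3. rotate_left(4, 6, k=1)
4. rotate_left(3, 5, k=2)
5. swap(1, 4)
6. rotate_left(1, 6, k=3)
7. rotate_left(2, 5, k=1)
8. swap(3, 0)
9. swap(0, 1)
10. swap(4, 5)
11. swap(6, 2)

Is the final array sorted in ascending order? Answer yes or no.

Answer: yes

Derivation:
After 1 (swap(3, 4)): [D, A, E, B, G, F, C]
After 2 (swap(2, 5)): [D, A, F, B, G, E, C]
After 3 (rotate_left(4, 6, k=1)): [D, A, F, B, E, C, G]
After 4 (rotate_left(3, 5, k=2)): [D, A, F, C, B, E, G]
After 5 (swap(1, 4)): [D, B, F, C, A, E, G]
After 6 (rotate_left(1, 6, k=3)): [D, A, E, G, B, F, C]
After 7 (rotate_left(2, 5, k=1)): [D, A, G, B, F, E, C]
After 8 (swap(3, 0)): [B, A, G, D, F, E, C]
After 9 (swap(0, 1)): [A, B, G, D, F, E, C]
After 10 (swap(4, 5)): [A, B, G, D, E, F, C]
After 11 (swap(6, 2)): [A, B, C, D, E, F, G]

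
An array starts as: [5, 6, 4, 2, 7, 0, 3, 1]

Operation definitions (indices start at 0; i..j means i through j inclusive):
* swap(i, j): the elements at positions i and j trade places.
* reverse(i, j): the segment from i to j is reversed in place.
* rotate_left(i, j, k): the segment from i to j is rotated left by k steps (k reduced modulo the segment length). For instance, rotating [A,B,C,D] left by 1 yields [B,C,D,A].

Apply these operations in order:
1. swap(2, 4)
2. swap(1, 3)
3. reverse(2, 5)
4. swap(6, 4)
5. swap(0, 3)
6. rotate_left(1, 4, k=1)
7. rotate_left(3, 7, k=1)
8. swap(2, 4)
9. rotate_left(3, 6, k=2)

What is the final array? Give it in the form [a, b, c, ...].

After 1 (swap(2, 4)): [5, 6, 7, 2, 4, 0, 3, 1]
After 2 (swap(1, 3)): [5, 2, 7, 6, 4, 0, 3, 1]
After 3 (reverse(2, 5)): [5, 2, 0, 4, 6, 7, 3, 1]
After 4 (swap(6, 4)): [5, 2, 0, 4, 3, 7, 6, 1]
After 5 (swap(0, 3)): [4, 2, 0, 5, 3, 7, 6, 1]
After 6 (rotate_left(1, 4, k=1)): [4, 0, 5, 3, 2, 7, 6, 1]
After 7 (rotate_left(3, 7, k=1)): [4, 0, 5, 2, 7, 6, 1, 3]
After 8 (swap(2, 4)): [4, 0, 7, 2, 5, 6, 1, 3]
After 9 (rotate_left(3, 6, k=2)): [4, 0, 7, 6, 1, 2, 5, 3]

Answer: [4, 0, 7, 6, 1, 2, 5, 3]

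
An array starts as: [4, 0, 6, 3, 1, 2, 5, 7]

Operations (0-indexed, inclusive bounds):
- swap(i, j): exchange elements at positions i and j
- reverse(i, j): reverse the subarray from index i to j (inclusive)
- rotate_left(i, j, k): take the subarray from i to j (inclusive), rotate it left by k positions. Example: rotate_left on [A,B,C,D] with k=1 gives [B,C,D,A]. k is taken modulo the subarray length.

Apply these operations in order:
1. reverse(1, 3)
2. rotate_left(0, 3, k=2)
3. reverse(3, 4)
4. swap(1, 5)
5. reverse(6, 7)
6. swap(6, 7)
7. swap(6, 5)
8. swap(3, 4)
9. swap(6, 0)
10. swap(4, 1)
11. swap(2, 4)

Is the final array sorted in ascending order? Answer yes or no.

After 1 (reverse(1, 3)): [4, 3, 6, 0, 1, 2, 5, 7]
After 2 (rotate_left(0, 3, k=2)): [6, 0, 4, 3, 1, 2, 5, 7]
After 3 (reverse(3, 4)): [6, 0, 4, 1, 3, 2, 5, 7]
After 4 (swap(1, 5)): [6, 2, 4, 1, 3, 0, 5, 7]
After 5 (reverse(6, 7)): [6, 2, 4, 1, 3, 0, 7, 5]
After 6 (swap(6, 7)): [6, 2, 4, 1, 3, 0, 5, 7]
After 7 (swap(6, 5)): [6, 2, 4, 1, 3, 5, 0, 7]
After 8 (swap(3, 4)): [6, 2, 4, 3, 1, 5, 0, 7]
After 9 (swap(6, 0)): [0, 2, 4, 3, 1, 5, 6, 7]
After 10 (swap(4, 1)): [0, 1, 4, 3, 2, 5, 6, 7]
After 11 (swap(2, 4)): [0, 1, 2, 3, 4, 5, 6, 7]

Answer: yes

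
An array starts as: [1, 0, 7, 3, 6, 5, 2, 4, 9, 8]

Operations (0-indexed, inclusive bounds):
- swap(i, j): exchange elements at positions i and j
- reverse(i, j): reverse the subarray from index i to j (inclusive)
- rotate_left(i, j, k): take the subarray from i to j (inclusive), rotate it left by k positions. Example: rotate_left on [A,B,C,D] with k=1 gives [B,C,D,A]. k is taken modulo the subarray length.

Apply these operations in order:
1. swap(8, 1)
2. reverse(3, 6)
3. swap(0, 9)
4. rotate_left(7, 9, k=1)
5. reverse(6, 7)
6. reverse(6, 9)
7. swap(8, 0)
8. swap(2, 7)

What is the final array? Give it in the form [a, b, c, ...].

Answer: [3, 9, 1, 2, 5, 6, 4, 7, 8, 0]

Derivation:
After 1 (swap(8, 1)): [1, 9, 7, 3, 6, 5, 2, 4, 0, 8]
After 2 (reverse(3, 6)): [1, 9, 7, 2, 5, 6, 3, 4, 0, 8]
After 3 (swap(0, 9)): [8, 9, 7, 2, 5, 6, 3, 4, 0, 1]
After 4 (rotate_left(7, 9, k=1)): [8, 9, 7, 2, 5, 6, 3, 0, 1, 4]
After 5 (reverse(6, 7)): [8, 9, 7, 2, 5, 6, 0, 3, 1, 4]
After 6 (reverse(6, 9)): [8, 9, 7, 2, 5, 6, 4, 1, 3, 0]
After 7 (swap(8, 0)): [3, 9, 7, 2, 5, 6, 4, 1, 8, 0]
After 8 (swap(2, 7)): [3, 9, 1, 2, 5, 6, 4, 7, 8, 0]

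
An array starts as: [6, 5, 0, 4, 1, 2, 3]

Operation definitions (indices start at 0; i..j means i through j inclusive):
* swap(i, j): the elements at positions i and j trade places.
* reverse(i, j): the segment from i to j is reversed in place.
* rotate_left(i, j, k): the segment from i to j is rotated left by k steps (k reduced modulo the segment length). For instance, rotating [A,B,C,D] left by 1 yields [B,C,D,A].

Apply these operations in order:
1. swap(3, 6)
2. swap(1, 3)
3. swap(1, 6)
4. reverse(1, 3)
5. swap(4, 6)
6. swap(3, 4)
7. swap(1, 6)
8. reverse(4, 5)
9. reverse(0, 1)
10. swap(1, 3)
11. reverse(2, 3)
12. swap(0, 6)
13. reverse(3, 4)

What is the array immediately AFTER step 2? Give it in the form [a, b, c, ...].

Answer: [6, 3, 0, 5, 1, 2, 4]

Derivation:
After 1 (swap(3, 6)): [6, 5, 0, 3, 1, 2, 4]
After 2 (swap(1, 3)): [6, 3, 0, 5, 1, 2, 4]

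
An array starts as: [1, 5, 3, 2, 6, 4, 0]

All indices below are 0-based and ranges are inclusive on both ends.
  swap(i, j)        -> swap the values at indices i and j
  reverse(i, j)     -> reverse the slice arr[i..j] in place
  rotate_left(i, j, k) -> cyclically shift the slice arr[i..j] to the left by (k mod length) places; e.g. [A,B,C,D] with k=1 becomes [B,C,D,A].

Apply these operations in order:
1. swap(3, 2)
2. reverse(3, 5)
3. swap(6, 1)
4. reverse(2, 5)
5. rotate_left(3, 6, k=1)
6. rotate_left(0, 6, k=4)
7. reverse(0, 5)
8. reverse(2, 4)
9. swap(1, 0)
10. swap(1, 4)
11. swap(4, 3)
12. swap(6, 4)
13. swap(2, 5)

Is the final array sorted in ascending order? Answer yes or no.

After 1 (swap(3, 2)): [1, 5, 2, 3, 6, 4, 0]
After 2 (reverse(3, 5)): [1, 5, 2, 4, 6, 3, 0]
After 3 (swap(6, 1)): [1, 0, 2, 4, 6, 3, 5]
After 4 (reverse(2, 5)): [1, 0, 3, 6, 4, 2, 5]
After 5 (rotate_left(3, 6, k=1)): [1, 0, 3, 4, 2, 5, 6]
After 6 (rotate_left(0, 6, k=4)): [2, 5, 6, 1, 0, 3, 4]
After 7 (reverse(0, 5)): [3, 0, 1, 6, 5, 2, 4]
After 8 (reverse(2, 4)): [3, 0, 5, 6, 1, 2, 4]
After 9 (swap(1, 0)): [0, 3, 5, 6, 1, 2, 4]
After 10 (swap(1, 4)): [0, 1, 5, 6, 3, 2, 4]
After 11 (swap(4, 3)): [0, 1, 5, 3, 6, 2, 4]
After 12 (swap(6, 4)): [0, 1, 5, 3, 4, 2, 6]
After 13 (swap(2, 5)): [0, 1, 2, 3, 4, 5, 6]

Answer: yes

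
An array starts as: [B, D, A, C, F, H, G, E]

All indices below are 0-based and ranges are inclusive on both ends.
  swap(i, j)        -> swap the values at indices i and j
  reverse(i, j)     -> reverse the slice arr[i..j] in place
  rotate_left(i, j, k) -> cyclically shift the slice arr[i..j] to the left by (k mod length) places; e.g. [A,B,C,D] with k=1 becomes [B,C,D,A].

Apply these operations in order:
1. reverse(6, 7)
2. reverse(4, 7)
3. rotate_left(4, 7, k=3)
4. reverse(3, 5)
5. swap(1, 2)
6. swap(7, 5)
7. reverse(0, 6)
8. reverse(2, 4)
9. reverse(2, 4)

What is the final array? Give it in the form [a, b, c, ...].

Answer: [E, H, F, G, D, A, B, C]

Derivation:
After 1 (reverse(6, 7)): [B, D, A, C, F, H, E, G]
After 2 (reverse(4, 7)): [B, D, A, C, G, E, H, F]
After 3 (rotate_left(4, 7, k=3)): [B, D, A, C, F, G, E, H]
After 4 (reverse(3, 5)): [B, D, A, G, F, C, E, H]
After 5 (swap(1, 2)): [B, A, D, G, F, C, E, H]
After 6 (swap(7, 5)): [B, A, D, G, F, H, E, C]
After 7 (reverse(0, 6)): [E, H, F, G, D, A, B, C]
After 8 (reverse(2, 4)): [E, H, D, G, F, A, B, C]
After 9 (reverse(2, 4)): [E, H, F, G, D, A, B, C]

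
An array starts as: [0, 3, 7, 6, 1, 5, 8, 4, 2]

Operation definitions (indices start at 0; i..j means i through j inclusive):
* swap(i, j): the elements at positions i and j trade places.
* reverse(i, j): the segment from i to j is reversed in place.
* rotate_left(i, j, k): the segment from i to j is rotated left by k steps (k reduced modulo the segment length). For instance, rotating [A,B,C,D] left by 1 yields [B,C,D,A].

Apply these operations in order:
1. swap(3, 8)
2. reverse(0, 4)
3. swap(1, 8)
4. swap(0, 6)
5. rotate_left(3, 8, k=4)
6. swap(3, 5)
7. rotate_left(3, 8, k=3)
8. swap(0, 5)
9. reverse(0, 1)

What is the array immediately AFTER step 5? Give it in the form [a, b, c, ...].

After 1 (swap(3, 8)): [0, 3, 7, 2, 1, 5, 8, 4, 6]
After 2 (reverse(0, 4)): [1, 2, 7, 3, 0, 5, 8, 4, 6]
After 3 (swap(1, 8)): [1, 6, 7, 3, 0, 5, 8, 4, 2]
After 4 (swap(0, 6)): [8, 6, 7, 3, 0, 5, 1, 4, 2]
After 5 (rotate_left(3, 8, k=4)): [8, 6, 7, 4, 2, 3, 0, 5, 1]

Answer: [8, 6, 7, 4, 2, 3, 0, 5, 1]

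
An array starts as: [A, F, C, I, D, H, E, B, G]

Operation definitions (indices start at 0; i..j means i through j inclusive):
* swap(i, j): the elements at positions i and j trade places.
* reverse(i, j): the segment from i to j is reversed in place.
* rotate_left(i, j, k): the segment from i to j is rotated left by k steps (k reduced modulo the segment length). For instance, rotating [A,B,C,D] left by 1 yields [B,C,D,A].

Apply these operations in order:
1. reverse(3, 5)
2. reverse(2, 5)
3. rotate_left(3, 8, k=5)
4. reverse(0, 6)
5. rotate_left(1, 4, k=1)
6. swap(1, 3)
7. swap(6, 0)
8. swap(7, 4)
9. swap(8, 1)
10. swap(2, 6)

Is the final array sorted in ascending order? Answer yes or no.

Answer: yes

Derivation:
After 1 (reverse(3, 5)): [A, F, C, H, D, I, E, B, G]
After 2 (reverse(2, 5)): [A, F, I, D, H, C, E, B, G]
After 3 (rotate_left(3, 8, k=5)): [A, F, I, G, D, H, C, E, B]
After 4 (reverse(0, 6)): [C, H, D, G, I, F, A, E, B]
After 5 (rotate_left(1, 4, k=1)): [C, D, G, I, H, F, A, E, B]
After 6 (swap(1, 3)): [C, I, G, D, H, F, A, E, B]
After 7 (swap(6, 0)): [A, I, G, D, H, F, C, E, B]
After 8 (swap(7, 4)): [A, I, G, D, E, F, C, H, B]
After 9 (swap(8, 1)): [A, B, G, D, E, F, C, H, I]
After 10 (swap(2, 6)): [A, B, C, D, E, F, G, H, I]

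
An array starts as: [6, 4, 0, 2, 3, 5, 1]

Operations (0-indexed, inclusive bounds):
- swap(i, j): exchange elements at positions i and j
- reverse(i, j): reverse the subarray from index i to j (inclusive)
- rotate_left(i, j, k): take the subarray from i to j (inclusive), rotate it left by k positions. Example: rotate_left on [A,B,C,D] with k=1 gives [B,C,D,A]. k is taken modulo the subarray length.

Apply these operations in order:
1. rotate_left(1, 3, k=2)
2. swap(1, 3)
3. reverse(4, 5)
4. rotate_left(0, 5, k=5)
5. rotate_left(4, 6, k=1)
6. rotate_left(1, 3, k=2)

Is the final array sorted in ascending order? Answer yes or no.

After 1 (rotate_left(1, 3, k=2)): [6, 2, 4, 0, 3, 5, 1]
After 2 (swap(1, 3)): [6, 0, 4, 2, 3, 5, 1]
After 3 (reverse(4, 5)): [6, 0, 4, 2, 5, 3, 1]
After 4 (rotate_left(0, 5, k=5)): [3, 6, 0, 4, 2, 5, 1]
After 5 (rotate_left(4, 6, k=1)): [3, 6, 0, 4, 5, 1, 2]
After 6 (rotate_left(1, 3, k=2)): [3, 4, 6, 0, 5, 1, 2]

Answer: no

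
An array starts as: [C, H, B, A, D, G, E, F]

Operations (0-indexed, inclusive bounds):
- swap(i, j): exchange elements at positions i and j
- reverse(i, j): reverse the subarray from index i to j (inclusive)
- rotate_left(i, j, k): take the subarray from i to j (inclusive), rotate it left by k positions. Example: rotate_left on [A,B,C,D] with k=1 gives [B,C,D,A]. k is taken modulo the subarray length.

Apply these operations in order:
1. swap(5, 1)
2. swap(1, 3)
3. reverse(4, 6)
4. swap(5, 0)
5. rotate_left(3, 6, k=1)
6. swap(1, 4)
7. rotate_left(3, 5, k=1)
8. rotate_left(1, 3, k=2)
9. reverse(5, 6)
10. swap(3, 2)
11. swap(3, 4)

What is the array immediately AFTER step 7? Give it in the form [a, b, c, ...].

After 1 (swap(5, 1)): [C, G, B, A, D, H, E, F]
After 2 (swap(1, 3)): [C, A, B, G, D, H, E, F]
After 3 (reverse(4, 6)): [C, A, B, G, E, H, D, F]
After 4 (swap(5, 0)): [H, A, B, G, E, C, D, F]
After 5 (rotate_left(3, 6, k=1)): [H, A, B, E, C, D, G, F]
After 6 (swap(1, 4)): [H, C, B, E, A, D, G, F]
After 7 (rotate_left(3, 5, k=1)): [H, C, B, A, D, E, G, F]

Answer: [H, C, B, A, D, E, G, F]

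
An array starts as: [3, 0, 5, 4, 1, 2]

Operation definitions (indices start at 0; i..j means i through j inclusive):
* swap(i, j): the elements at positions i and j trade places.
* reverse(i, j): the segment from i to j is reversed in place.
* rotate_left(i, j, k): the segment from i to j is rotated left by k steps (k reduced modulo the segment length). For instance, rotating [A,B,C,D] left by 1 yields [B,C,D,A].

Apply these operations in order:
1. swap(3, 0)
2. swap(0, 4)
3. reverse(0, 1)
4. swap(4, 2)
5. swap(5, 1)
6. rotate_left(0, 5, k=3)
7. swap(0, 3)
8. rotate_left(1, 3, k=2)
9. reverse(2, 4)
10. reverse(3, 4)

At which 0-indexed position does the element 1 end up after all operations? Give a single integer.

Answer: 4

Derivation:
After 1 (swap(3, 0)): [4, 0, 5, 3, 1, 2]
After 2 (swap(0, 4)): [1, 0, 5, 3, 4, 2]
After 3 (reverse(0, 1)): [0, 1, 5, 3, 4, 2]
After 4 (swap(4, 2)): [0, 1, 4, 3, 5, 2]
After 5 (swap(5, 1)): [0, 2, 4, 3, 5, 1]
After 6 (rotate_left(0, 5, k=3)): [3, 5, 1, 0, 2, 4]
After 7 (swap(0, 3)): [0, 5, 1, 3, 2, 4]
After 8 (rotate_left(1, 3, k=2)): [0, 3, 5, 1, 2, 4]
After 9 (reverse(2, 4)): [0, 3, 2, 1, 5, 4]
After 10 (reverse(3, 4)): [0, 3, 2, 5, 1, 4]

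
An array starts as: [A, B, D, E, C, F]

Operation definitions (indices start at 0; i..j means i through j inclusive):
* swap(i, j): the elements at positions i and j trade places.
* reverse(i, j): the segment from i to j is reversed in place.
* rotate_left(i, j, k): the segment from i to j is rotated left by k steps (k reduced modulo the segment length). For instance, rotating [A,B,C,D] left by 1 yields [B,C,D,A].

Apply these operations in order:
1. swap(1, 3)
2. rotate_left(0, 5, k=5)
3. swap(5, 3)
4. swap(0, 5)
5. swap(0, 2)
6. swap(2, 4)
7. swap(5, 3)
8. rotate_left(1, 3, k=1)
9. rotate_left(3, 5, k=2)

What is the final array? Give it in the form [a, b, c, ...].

After 1 (swap(1, 3)): [A, E, D, B, C, F]
After 2 (rotate_left(0, 5, k=5)): [F, A, E, D, B, C]
After 3 (swap(5, 3)): [F, A, E, C, B, D]
After 4 (swap(0, 5)): [D, A, E, C, B, F]
After 5 (swap(0, 2)): [E, A, D, C, B, F]
After 6 (swap(2, 4)): [E, A, B, C, D, F]
After 7 (swap(5, 3)): [E, A, B, F, D, C]
After 8 (rotate_left(1, 3, k=1)): [E, B, F, A, D, C]
After 9 (rotate_left(3, 5, k=2)): [E, B, F, C, A, D]

Answer: [E, B, F, C, A, D]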